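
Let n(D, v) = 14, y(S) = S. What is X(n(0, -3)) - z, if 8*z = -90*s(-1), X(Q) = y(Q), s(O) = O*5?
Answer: -169/4 ≈ -42.250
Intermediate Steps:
s(O) = 5*O
X(Q) = Q
z = 225/4 (z = (-450*(-1))/8 = (-90*(-5))/8 = (1/8)*450 = 225/4 ≈ 56.250)
X(n(0, -3)) - z = 14 - 1*225/4 = 14 - 225/4 = -169/4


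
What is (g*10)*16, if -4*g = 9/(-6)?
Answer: 60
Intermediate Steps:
g = 3/8 (g = -9/(4*(-6)) = -9*(-1)/(4*6) = -¼*(-3/2) = 3/8 ≈ 0.37500)
(g*10)*16 = ((3/8)*10)*16 = (15/4)*16 = 60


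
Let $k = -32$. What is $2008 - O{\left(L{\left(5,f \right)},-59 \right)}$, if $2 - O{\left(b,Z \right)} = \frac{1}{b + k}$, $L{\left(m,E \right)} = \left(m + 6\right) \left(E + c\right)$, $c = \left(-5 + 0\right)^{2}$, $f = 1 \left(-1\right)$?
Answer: $\frac{465393}{232} \approx 2006.0$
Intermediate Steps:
$f = -1$
$c = 25$ ($c = \left(-5\right)^{2} = 25$)
$L{\left(m,E \right)} = \left(6 + m\right) \left(25 + E\right)$ ($L{\left(m,E \right)} = \left(m + 6\right) \left(E + 25\right) = \left(6 + m\right) \left(25 + E\right)$)
$O{\left(b,Z \right)} = 2 - \frac{1}{-32 + b}$ ($O{\left(b,Z \right)} = 2 - \frac{1}{b - 32} = 2 - \frac{1}{-32 + b}$)
$2008 - O{\left(L{\left(5,f \right)},-59 \right)} = 2008 - \frac{-65 + 2 \left(150 + 6 \left(-1\right) + 25 \cdot 5 - 5\right)}{-32 + \left(150 + 6 \left(-1\right) + 25 \cdot 5 - 5\right)} = 2008 - \frac{-65 + 2 \left(150 - 6 + 125 - 5\right)}{-32 + \left(150 - 6 + 125 - 5\right)} = 2008 - \frac{-65 + 2 \cdot 264}{-32 + 264} = 2008 - \frac{-65 + 528}{232} = 2008 - \frac{1}{232} \cdot 463 = 2008 - \frac{463}{232} = \frac{465393}{232}$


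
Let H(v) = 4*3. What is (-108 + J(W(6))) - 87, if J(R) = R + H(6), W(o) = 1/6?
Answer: -1097/6 ≈ -182.83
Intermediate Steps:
W(o) = ⅙
H(v) = 12
J(R) = 12 + R (J(R) = R + 12 = 12 + R)
(-108 + J(W(6))) - 87 = (-108 + (12 + ⅙)) - 87 = (-108 + 73/6) - 87 = -575/6 - 87 = -1097/6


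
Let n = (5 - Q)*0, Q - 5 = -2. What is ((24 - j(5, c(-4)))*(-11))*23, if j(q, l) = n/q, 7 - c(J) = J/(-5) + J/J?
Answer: -6072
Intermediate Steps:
Q = 3 (Q = 5 - 2 = 3)
c(J) = 6 + J/5 (c(J) = 7 - (J/(-5) + J/J) = 7 - (J*(-1/5) + 1) = 7 - (-J/5 + 1) = 7 - (1 - J/5) = 7 + (-1 + J/5) = 6 + J/5)
n = 0 (n = (5 - 1*3)*0 = (5 - 3)*0 = 2*0 = 0)
j(q, l) = 0 (j(q, l) = 0/q = 0)
((24 - j(5, c(-4)))*(-11))*23 = ((24 - 1*0)*(-11))*23 = ((24 + 0)*(-11))*23 = (24*(-11))*23 = -264*23 = -6072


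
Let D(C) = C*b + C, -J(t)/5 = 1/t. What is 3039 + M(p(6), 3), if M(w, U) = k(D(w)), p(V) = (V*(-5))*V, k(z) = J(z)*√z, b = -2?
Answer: 3039 - √5/6 ≈ 3038.6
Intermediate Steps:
J(t) = -5/t
D(C) = -C (D(C) = C*(-2) + C = -2*C + C = -C)
k(z) = -5/√z (k(z) = (-5/z)*√z = -5/√z)
p(V) = -5*V² (p(V) = (-5*V)*V = -5*V²)
M(w, U) = -5/√(-w)
3039 + M(p(6), 3) = 3039 - 5/√180 = 3039 - √5/6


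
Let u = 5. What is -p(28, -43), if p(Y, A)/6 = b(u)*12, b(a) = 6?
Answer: -432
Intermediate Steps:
p(Y, A) = 432 (p(Y, A) = 6*(6*12) = 6*72 = 432)
-p(28, -43) = -1*432 = -432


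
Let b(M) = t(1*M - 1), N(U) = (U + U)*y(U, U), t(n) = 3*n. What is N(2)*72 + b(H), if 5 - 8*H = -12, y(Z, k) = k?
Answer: 4635/8 ≈ 579.38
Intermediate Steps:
H = 17/8 (H = 5/8 - ⅛*(-12) = 5/8 + 3/2 = 17/8 ≈ 2.1250)
N(U) = 2*U² (N(U) = (U + U)*U = (2*U)*U = 2*U²)
b(M) = -3 + 3*M (b(M) = 3*(1*M - 1) = 3*(M - 1) = 3*(-1 + M) = -3 + 3*M)
N(2)*72 + b(H) = (2*2²)*72 + (-3 + 3*(17/8)) = (2*4)*72 + (-3 + 51/8) = 8*72 + 27/8 = 576 + 27/8 = 4635/8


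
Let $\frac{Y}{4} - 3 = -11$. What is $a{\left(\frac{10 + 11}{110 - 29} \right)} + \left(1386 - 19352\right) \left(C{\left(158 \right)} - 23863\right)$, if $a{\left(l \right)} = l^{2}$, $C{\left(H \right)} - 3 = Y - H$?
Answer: $\frac{314987996749}{729} \approx 4.3208 \cdot 10^{8}$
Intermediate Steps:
$Y = -32$ ($Y = 12 + 4 \left(-11\right) = 12 - 44 = -32$)
$C{\left(H \right)} = -29 - H$ ($C{\left(H \right)} = 3 - \left(32 + H\right) = -29 - H$)
$a{\left(\frac{10 + 11}{110 - 29} \right)} + \left(1386 - 19352\right) \left(C{\left(158 \right)} - 23863\right) = \left(\frac{10 + 11}{110 - 29}\right)^{2} + \left(1386 - 19352\right) \left(\left(-29 - 158\right) - 23863\right) = \left(\frac{21}{81}\right)^{2} - 17966 \left(\left(-29 - 158\right) - 23863\right) = \left(21 \cdot \frac{1}{81}\right)^{2} - 17966 \left(-187 - 23863\right) = \left(\frac{7}{27}\right)^{2} - -432082300 = \frac{49}{729} + 432082300 = \frac{314987996749}{729}$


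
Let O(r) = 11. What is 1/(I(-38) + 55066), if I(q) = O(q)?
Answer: 1/55077 ≈ 1.8156e-5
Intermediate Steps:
I(q) = 11
1/(I(-38) + 55066) = 1/(11 + 55066) = 1/55077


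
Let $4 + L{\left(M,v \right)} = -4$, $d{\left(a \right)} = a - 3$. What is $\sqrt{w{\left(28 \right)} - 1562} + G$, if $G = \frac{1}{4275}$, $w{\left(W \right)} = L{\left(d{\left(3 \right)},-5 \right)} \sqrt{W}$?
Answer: $\frac{1}{4275} + \sqrt{-1562 - 16 \sqrt{7}} \approx 0.00023392 + 40.054 i$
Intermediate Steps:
$d{\left(a \right)} = -3 + a$
$L{\left(M,v \right)} = -8$ ($L{\left(M,v \right)} = -4 - 4 = -8$)
$w{\left(W \right)} = - 8 \sqrt{W}$
$G = \frac{1}{4275} \approx 0.00023392$
$\sqrt{w{\left(28 \right)} - 1562} + G = \sqrt{- 8 \sqrt{28} - 1562} + \frac{1}{4275} = \sqrt{- 8 \cdot 2 \sqrt{7} - 1562} + \frac{1}{4275} = \sqrt{- 16 \sqrt{7} - 1562} + \frac{1}{4275} = \sqrt{-1562 - 16 \sqrt{7}} + \frac{1}{4275} = \frac{1}{4275} + \sqrt{-1562 - 16 \sqrt{7}}$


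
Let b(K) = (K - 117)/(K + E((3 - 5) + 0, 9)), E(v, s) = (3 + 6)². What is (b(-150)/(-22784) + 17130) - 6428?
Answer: 63013375/5888 ≈ 10702.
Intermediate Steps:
E(v, s) = 81 (E(v, s) = 9² = 81)
b(K) = (-117 + K)/(81 + K) (b(K) = (K - 117)/(K + 81) = (-117 + K)/(81 + K))
(b(-150)/(-22784) + 17130) - 6428 = (((-117 - 150)/(81 - 150))/(-22784) + 17130) - 6428 = ((-267/(-69))*(-1/22784) + 17130) - 6428 = (-1/69*(-267)*(-1/22784) + 17130) - 6428 = ((89/23)*(-1/22784) + 17130) - 6428 = (-1/5888 + 17130) - 6428 = 100861439/5888 - 6428 = 63013375/5888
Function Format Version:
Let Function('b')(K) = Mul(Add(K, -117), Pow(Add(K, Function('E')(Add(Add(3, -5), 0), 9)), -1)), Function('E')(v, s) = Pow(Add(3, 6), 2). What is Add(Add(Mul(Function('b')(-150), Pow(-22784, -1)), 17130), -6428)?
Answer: Rational(63013375, 5888) ≈ 10702.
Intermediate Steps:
Function('E')(v, s) = 81 (Function('E')(v, s) = Pow(9, 2) = 81)
Function('b')(K) = Mul(Pow(Add(81, K), -1), Add(-117, K)) (Function('b')(K) = Mul(Add(K, -117), Pow(Add(K, 81), -1)) = Mul(Add(-117, K), Pow(Add(81, K), -1)) = Mul(Pow(Add(81, K), -1), Add(-117, K)))
Add(Add(Mul(Function('b')(-150), Pow(-22784, -1)), 17130), -6428) = Add(Add(Mul(Mul(Pow(Add(81, -150), -1), Add(-117, -150)), Pow(-22784, -1)), 17130), -6428) = Add(Add(Mul(Mul(Pow(-69, -1), -267), Rational(-1, 22784)), 17130), -6428) = Add(Add(Mul(Mul(Rational(-1, 69), -267), Rational(-1, 22784)), 17130), -6428) = Add(Add(Mul(Rational(89, 23), Rational(-1, 22784)), 17130), -6428) = Add(Add(Rational(-1, 5888), 17130), -6428) = Add(Rational(100861439, 5888), -6428) = Rational(63013375, 5888)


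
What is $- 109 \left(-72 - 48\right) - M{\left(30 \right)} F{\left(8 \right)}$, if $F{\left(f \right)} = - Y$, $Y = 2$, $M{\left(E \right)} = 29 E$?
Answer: $14820$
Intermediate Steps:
$F{\left(f \right)} = -2$ ($F{\left(f \right)} = \left(-1\right) 2 = -2$)
$- 109 \left(-72 - 48\right) - M{\left(30 \right)} F{\left(8 \right)} = - 109 \left(-72 - 48\right) - 29 \cdot 30 \left(-2\right) = \left(-109\right) \left(-120\right) - 870 \left(-2\right) = 13080 - -1740 = 13080 + 1740 = 14820$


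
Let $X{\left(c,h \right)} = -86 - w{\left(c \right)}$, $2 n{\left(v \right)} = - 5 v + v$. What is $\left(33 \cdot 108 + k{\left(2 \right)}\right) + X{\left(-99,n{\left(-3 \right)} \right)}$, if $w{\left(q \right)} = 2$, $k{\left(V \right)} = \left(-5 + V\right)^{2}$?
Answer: $3485$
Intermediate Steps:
$n{\left(v \right)} = - 2 v$ ($n{\left(v \right)} = \frac{- 5 v + v}{2} = \frac{\left(-4\right) v}{2} = - 2 v$)
$X{\left(c,h \right)} = -88$ ($X{\left(c,h \right)} = -86 - 2 = -88$)
$\left(33 \cdot 108 + k{\left(2 \right)}\right) + X{\left(-99,n{\left(-3 \right)} \right)} = \left(33 \cdot 108 + \left(-5 + 2\right)^{2}\right) - 88 = \left(3564 + \left(-3\right)^{2}\right) - 88 = \left(3564 + 9\right) - 88 = 3573 - 88 = 3485$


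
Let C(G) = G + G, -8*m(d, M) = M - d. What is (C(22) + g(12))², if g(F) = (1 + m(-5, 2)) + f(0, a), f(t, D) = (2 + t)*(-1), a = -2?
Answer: 113569/64 ≈ 1774.5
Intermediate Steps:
f(t, D) = -2 - t
m(d, M) = -M/8 + d/8 (m(d, M) = -(M - d)/8 = -M/8 + d/8)
g(F) = -15/8 (g(F) = (1 + (-⅛*2 + (⅛)*(-5))) + (-2 - 1*0) = (1 + (-¼ - 5/8)) + (-2 + 0) = (1 - 7/8) - 2 = ⅛ - 2 = -15/8)
C(G) = 2*G
(C(22) + g(12))² = (2*22 - 15/8)² = (44 - 15/8)² = (337/8)² = 113569/64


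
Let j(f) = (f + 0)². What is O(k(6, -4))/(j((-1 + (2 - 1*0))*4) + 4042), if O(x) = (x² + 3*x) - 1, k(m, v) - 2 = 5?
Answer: 69/4058 ≈ 0.017003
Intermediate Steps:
k(m, v) = 7 (k(m, v) = 2 + 5 = 7)
O(x) = -1 + x² + 3*x
j(f) = f²
O(k(6, -4))/(j((-1 + (2 - 1*0))*4) + 4042) = (-1 + 7² + 3*7)/(((-1 + (2 - 1*0))*4)² + 4042) = (-1 + 49 + 21)/(((-1 + (2 + 0))*4)² + 4042) = 69/(((-1 + 2)*4)² + 4042) = 69/((1*4)² + 4042) = 69/(4² + 4042) = 69/(16 + 4042) = 69/4058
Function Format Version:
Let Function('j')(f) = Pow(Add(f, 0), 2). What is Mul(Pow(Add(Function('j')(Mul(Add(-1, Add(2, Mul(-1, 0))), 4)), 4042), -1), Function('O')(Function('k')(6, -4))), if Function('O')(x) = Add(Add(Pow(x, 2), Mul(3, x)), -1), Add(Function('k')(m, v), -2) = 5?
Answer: Rational(69, 4058) ≈ 0.017003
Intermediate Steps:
Function('k')(m, v) = 7 (Function('k')(m, v) = Add(2, 5) = 7)
Function('O')(x) = Add(-1, Pow(x, 2), Mul(3, x))
Function('j')(f) = Pow(f, 2)
Mul(Pow(Add(Function('j')(Mul(Add(-1, Add(2, Mul(-1, 0))), 4)), 4042), -1), Function('O')(Function('k')(6, -4))) = Mul(Pow(Add(Pow(Mul(Add(-1, Add(2, Mul(-1, 0))), 4), 2), 4042), -1), Add(-1, Pow(7, 2), Mul(3, 7))) = Mul(Pow(Add(Pow(Mul(Add(-1, Add(2, 0)), 4), 2), 4042), -1), Add(-1, 49, 21)) = Mul(Pow(Add(Pow(Mul(Add(-1, 2), 4), 2), 4042), -1), 69) = Mul(Pow(Add(Pow(Mul(1, 4), 2), 4042), -1), 69) = Mul(Pow(Add(Pow(4, 2), 4042), -1), 69) = Mul(Pow(Add(16, 4042), -1), 69) = Mul(Pow(4058, -1), 69) = Mul(Rational(1, 4058), 69) = Rational(69, 4058)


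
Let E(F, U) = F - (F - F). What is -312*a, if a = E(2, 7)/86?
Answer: -312/43 ≈ -7.2558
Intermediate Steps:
E(F, U) = F (E(F, U) = F - 1*0 = F + 0 = F)
a = 1/43 (a = 2/86 = 2*(1/86) = 1/43 ≈ 0.023256)
-312*a = -312*1/43 = -312/43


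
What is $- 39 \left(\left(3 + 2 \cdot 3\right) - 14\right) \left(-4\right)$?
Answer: $-780$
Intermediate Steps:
$- 39 \left(\left(3 + 2 \cdot 3\right) - 14\right) \left(-4\right) = - 39 \left(\left(3 + 6\right) - 14\right) \left(-4\right) = - 39 \left(9 - 14\right) \left(-4\right) = \left(-39\right) \left(-5\right) \left(-4\right) = 195 \left(-4\right) = -780$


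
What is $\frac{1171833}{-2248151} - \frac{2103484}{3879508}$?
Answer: $- \frac{2318771289062}{2180429947427} \approx -1.0634$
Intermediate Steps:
$\frac{1171833}{-2248151} - \frac{2103484}{3879508} = 1171833 \left(- \frac{1}{2248151}\right) - \frac{525871}{969877} = - \frac{1171833}{2248151} - \frac{525871}{969877} = - \frac{2318771289062}{2180429947427}$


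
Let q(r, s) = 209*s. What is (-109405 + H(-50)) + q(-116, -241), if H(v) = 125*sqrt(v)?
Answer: -159774 + 625*I*sqrt(2) ≈ -1.5977e+5 + 883.88*I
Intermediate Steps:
(-109405 + H(-50)) + q(-116, -241) = (-109405 + 125*sqrt(-50)) + 209*(-241) = (-109405 + 125*(5*I*sqrt(2))) - 50369 = (-109405 + 625*I*sqrt(2)) - 50369 = -159774 + 625*I*sqrt(2)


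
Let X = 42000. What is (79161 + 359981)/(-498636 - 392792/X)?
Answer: -2305495500/2617888099 ≈ -0.88067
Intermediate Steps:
(79161 + 359981)/(-498636 - 392792/X) = (79161 + 359981)/(-498636 - 392792/42000) = 439142/(-498636 - 392792*1/42000) = 439142/(-498636 - 49099/5250) = 439142/(-2617888099/5250) = 439142*(-5250/2617888099) = -2305495500/2617888099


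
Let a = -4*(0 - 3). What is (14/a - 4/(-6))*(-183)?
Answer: -671/2 ≈ -335.50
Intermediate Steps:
a = 12 (a = -4*(-3) = 12)
(14/a - 4/(-6))*(-183) = (14/12 - 4/(-6))*(-183) = (14*(1/12) - 4*(-⅙))*(-183) = (7/6 + ⅔)*(-183) = (11/6)*(-183) = -671/2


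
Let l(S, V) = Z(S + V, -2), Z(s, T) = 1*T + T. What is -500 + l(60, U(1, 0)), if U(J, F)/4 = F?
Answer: -504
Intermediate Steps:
U(J, F) = 4*F
Z(s, T) = 2*T (Z(s, T) = T + T = 2*T)
l(S, V) = -4 (l(S, V) = 2*(-2) = -4)
-500 + l(60, U(1, 0)) = -500 - 4 = -504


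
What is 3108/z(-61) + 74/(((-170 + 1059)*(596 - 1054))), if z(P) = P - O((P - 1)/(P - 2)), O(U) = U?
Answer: -39862118609/794983805 ≈ -50.142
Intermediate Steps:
z(P) = P - (-1 + P)/(-2 + P) (z(P) = P - (P - 1)/(P - 2) = P - (-1 + P)/(-2 + P))
3108/z(-61) + 74/(((-170 + 1059)*(596 - 1054))) = 3108/(((1 - 1*(-61) - 61*(-2 - 61))/(-2 - 61))) + 74/(((-170 + 1059)*(596 - 1054))) = 3108/(((1 + 61 - 61*(-63))/(-63))) + 74/((889*(-458))) = 3108/((-(1 + 61 + 3843)/63)) + 74/(-407162) = 3108/((-1/63*3905)) + 74*(-1/407162) = 3108/(-3905/63) - 37/203581 = 3108*(-63/3905) - 37/203581 = -195804/3905 - 37/203581 = -39862118609/794983805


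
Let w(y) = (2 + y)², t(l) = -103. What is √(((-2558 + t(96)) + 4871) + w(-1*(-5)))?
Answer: 3*√251 ≈ 47.529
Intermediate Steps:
√(((-2558 + t(96)) + 4871) + w(-1*(-5))) = √(((-2558 - 103) + 4871) + (2 - 1*(-5))²) = √((-2661 + 4871) + (2 + 5)²) = √(2210 + 7²) = √(2210 + 49) = √2259 = 3*√251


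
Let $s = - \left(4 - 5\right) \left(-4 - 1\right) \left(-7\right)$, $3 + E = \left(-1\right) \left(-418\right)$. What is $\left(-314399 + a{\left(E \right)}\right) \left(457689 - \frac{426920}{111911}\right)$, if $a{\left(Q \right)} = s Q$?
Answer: $- \frac{15359548306848366}{111911} \approx -1.3725 \cdot 10^{11}$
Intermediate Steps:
$E = 415$ ($E = -3 - -418 = -3 + 418 = 415$)
$s = 35$ ($s = - \left(-1\right) \left(-5\right) \left(-7\right) = \left(-1\right) 5 \left(-7\right) = \left(-5\right) \left(-7\right) = 35$)
$a{\left(Q \right)} = 35 Q$
$\left(-314399 + a{\left(E \right)}\right) \left(457689 - \frac{426920}{111911}\right) = \left(-314399 + 35 \cdot 415\right) \left(457689 - \frac{426920}{111911}\right) = \left(-314399 + 14525\right) \left(457689 - \frac{426920}{111911}\right) = - 299874 \left(457689 - \frac{426920}{111911}\right) = \left(-299874\right) \frac{51220006759}{111911} = - \frac{15359548306848366}{111911}$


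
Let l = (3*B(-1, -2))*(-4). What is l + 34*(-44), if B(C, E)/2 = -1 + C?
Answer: -1448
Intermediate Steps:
B(C, E) = -2 + 2*C (B(C, E) = 2*(-1 + C) = -2 + 2*C)
l = 48 (l = (3*(-2 + 2*(-1)))*(-4) = (3*(-2 - 2))*(-4) = (3*(-4))*(-4) = -12*(-4) = 48)
l + 34*(-44) = 48 + 34*(-44) = 48 - 1496 = -1448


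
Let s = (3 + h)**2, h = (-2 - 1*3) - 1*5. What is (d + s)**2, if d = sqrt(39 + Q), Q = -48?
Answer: 2392 + 294*I ≈ 2392.0 + 294.0*I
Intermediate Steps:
h = -10 (h = (-2 - 3) - 5 = -5 - 5 = -10)
d = 3*I (d = sqrt(39 - 48) = sqrt(-9) = 3*I ≈ 3.0*I)
s = 49 (s = (3 - 10)**2 = (-7)**2 = 49)
(d + s)**2 = (3*I + 49)**2 = (49 + 3*I)**2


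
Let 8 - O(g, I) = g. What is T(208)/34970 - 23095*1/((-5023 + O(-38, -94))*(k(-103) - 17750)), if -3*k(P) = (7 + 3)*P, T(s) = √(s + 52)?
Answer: -4619/17326596 + √65/17485 ≈ 0.00019451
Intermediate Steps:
T(s) = √(52 + s)
k(P) = -10*P/3 (k(P) = -(7 + 3)*P/3 = -10*P/3)
O(g, I) = 8 - g
T(208)/34970 - 23095*1/((-5023 + O(-38, -94))*(k(-103) - 17750)) = √(52 + 208)/34970 - 23095*1/((-5023 + (8 - 1*(-38)))*(-10/3*(-103) - 17750)) = √260*(1/34970) - 23095*1/((-5023 + (8 + 38))*(1030/3 - 17750)) = (2*√65)*(1/34970) - 23095*(-3/(52220*(-5023 + 46))) = √65/17485 - 23095/((-52220/3*(-4977))) = √65/17485 - 23095/86632980 = √65/17485 - 23095*1/86632980 = √65/17485 - 4619/17326596 = -4619/17326596 + √65/17485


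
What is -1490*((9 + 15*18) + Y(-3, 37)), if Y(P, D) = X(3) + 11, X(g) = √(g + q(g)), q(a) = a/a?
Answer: -435080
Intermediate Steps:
q(a) = 1
X(g) = √(1 + g) (X(g) = √(g + 1) = √(1 + g))
Y(P, D) = 13 (Y(P, D) = √(1 + 3) + 11 = √4 + 11 = 2 + 11 = 13)
-1490*((9 + 15*18) + Y(-3, 37)) = -1490*((9 + 15*18) + 13) = -1490*((9 + 270) + 13) = -1490*(279 + 13) = -1490*292 = -435080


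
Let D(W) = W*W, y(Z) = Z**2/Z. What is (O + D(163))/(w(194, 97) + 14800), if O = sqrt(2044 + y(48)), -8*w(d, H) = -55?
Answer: 212552/118455 + 16*sqrt(523)/118455 ≈ 1.7975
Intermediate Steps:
y(Z) = Z
w(d, H) = 55/8 (w(d, H) = -1/8*(-55) = 55/8)
D(W) = W**2
O = 2*sqrt(523) (O = sqrt(2044 + 48) = sqrt(2092) = 2*sqrt(523) ≈ 45.738)
(O + D(163))/(w(194, 97) + 14800) = (2*sqrt(523) + 163**2)/(55/8 + 14800) = (2*sqrt(523) + 26569)/(118455/8) = (26569 + 2*sqrt(523))*(8/118455) = 212552/118455 + 16*sqrt(523)/118455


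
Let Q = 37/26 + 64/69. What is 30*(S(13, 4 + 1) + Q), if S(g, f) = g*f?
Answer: 604135/299 ≈ 2020.5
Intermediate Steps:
S(g, f) = f*g
Q = 4217/1794 (Q = 37*(1/26) + 64*(1/69) = 37/26 + 64/69 = 4217/1794 ≈ 2.3506)
30*(S(13, 4 + 1) + Q) = 30*((4 + 1)*13 + 4217/1794) = 30*(5*13 + 4217/1794) = 30*(65 + 4217/1794) = 30*(120827/1794) = 604135/299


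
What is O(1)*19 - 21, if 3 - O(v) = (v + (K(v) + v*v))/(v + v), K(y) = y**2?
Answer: 15/2 ≈ 7.5000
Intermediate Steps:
O(v) = 3 - (v + 2*v**2)/(2*v) (O(v) = 3 - (v + (v**2 + v*v))/(v + v) = 3 - (v + (v**2 + v**2))/(2*v) = 3 - (v + 2*v**2)*1/(2*v) = 3 - (v + 2*v**2)/(2*v))
O(1)*19 - 21 = (5/2 - 1*1)*19 - 21 = (5/2 - 1)*19 - 21 = (3/2)*19 - 21 = 57/2 - 21 = 15/2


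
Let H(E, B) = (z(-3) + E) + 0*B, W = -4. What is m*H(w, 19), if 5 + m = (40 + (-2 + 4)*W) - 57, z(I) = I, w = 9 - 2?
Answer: -120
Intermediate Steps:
w = 7
H(E, B) = -3 + E (H(E, B) = (-3 + E) + 0*B = (-3 + E) + 0 = -3 + E)
m = -30 (m = -5 + ((40 + (-2 + 4)*(-4)) - 57) = -5 + ((40 + 2*(-4)) - 57) = -5 + ((40 - 8) - 57) = -5 + (32 - 57) = -5 - 25 = -30)
m*H(w, 19) = -30*(-3 + 7) = -30*4 = -120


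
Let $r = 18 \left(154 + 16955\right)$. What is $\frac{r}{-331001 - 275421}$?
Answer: $- \frac{153981}{303211} \approx -0.50783$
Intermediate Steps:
$r = 307962$ ($r = 18 \cdot 17109 = 307962$)
$\frac{r}{-331001 - 275421} = \frac{307962}{-331001 - 275421} = \frac{307962}{-606422} = 307962 \left(- \frac{1}{606422}\right) = - \frac{153981}{303211}$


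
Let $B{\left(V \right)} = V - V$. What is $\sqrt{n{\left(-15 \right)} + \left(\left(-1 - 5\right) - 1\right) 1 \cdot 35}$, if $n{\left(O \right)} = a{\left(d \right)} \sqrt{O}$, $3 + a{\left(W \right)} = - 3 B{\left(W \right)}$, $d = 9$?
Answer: $\sqrt{-245 - 3 i \sqrt{15}} \approx 0.37105 - 15.657 i$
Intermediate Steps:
$B{\left(V \right)} = 0$
$a{\left(W \right)} = -3$ ($a{\left(W \right)} = -3 - 0 = -3 + 0 = -3$)
$n{\left(O \right)} = - 3 \sqrt{O}$
$\sqrt{n{\left(-15 \right)} + \left(\left(-1 - 5\right) - 1\right) 1 \cdot 35} = \sqrt{- 3 \sqrt{-15} + \left(\left(-1 - 5\right) - 1\right) 1 \cdot 35} = \sqrt{- 3 i \sqrt{15} + \left(-6 - 1\right) 1 \cdot 35} = \sqrt{- 3 i \sqrt{15} + \left(-7\right) 1 \cdot 35} = \sqrt{- 3 i \sqrt{15} - 245} = \sqrt{-245 - 3 i \sqrt{15}}$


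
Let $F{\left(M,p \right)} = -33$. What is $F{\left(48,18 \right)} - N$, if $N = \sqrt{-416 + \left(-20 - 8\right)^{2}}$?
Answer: $-33 - 4 \sqrt{23} \approx -52.183$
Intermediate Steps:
$N = 4 \sqrt{23}$ ($N = \sqrt{-416 + \left(-28\right)^{2}} = \sqrt{-416 + 784} = \sqrt{368} = 4 \sqrt{23} \approx 19.183$)
$F{\left(48,18 \right)} - N = -33 - 4 \sqrt{23}$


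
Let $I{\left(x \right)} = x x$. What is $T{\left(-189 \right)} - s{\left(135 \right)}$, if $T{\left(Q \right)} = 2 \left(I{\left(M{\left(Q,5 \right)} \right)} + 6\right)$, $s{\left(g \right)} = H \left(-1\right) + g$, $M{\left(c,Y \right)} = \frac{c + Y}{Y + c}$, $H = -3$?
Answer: $-124$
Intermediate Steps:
$M{\left(c,Y \right)} = 1$ ($M{\left(c,Y \right)} = \frac{Y + c}{Y + c} = 1$)
$s{\left(g \right)} = 3 + g$ ($s{\left(g \right)} = \left(-3\right) \left(-1\right) + g = 3 + g$)
$I{\left(x \right)} = x^{2}$
$T{\left(Q \right)} = 14$ ($T{\left(Q \right)} = 2 \left(1^{2} + 6\right) = 2 \left(1 + 6\right) = 2 \cdot 7 = 14$)
$T{\left(-189 \right)} - s{\left(135 \right)} = 14 - \left(3 + 135\right) = 14 - 138 = -124$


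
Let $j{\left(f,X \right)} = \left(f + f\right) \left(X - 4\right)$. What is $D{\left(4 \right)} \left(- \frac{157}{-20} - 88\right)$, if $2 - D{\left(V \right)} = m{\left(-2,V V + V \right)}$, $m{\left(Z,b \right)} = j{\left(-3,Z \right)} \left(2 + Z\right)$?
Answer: $- \frac{1603}{10} \approx -160.3$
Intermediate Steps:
$j{\left(f,X \right)} = 2 f \left(-4 + X\right)$
$m{\left(Z,b \right)} = \left(2 + Z\right) \left(24 - 6 Z\right)$ ($m{\left(Z,b \right)} = 2 \left(-3\right) \left(-4 + Z\right) \left(2 + Z\right) = \left(24 - 6 Z\right) \left(2 + Z\right) = \left(2 + Z\right) \left(24 - 6 Z\right)$)
$D{\left(V \right)} = 2$ ($D{\left(V \right)} = 2 - - 6 \left(-4 - 2\right) \left(2 - 2\right) = 2 - \left(-6\right) \left(-6\right) 0 = 2 - 0 = 2 + 0 = 2$)
$D{\left(4 \right)} \left(- \frac{157}{-20} - 88\right) = 2 \left(- \frac{157}{-20} - 88\right) = 2 \left(\left(-157\right) \left(- \frac{1}{20}\right) - 88\right) = 2 \left(\frac{157}{20} - 88\right) = 2 \left(- \frac{1603}{20}\right) = - \frac{1603}{10}$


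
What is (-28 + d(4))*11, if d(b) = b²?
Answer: -132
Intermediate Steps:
(-28 + d(4))*11 = (-28 + 4²)*11 = (-28 + 16)*11 = -12*11 = -132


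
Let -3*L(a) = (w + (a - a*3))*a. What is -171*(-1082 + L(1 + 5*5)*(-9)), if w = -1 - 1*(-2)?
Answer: 865260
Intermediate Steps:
w = 1 (w = -1 + 2 = 1)
L(a) = -a*(1 - 2*a)/3 (L(a) = -(1 + (a - a*3))*a/3 = -(1 + (a - 3*a))*a/3 = -(1 - 2*a)*a/3 = -a*(1 - 2*a)/3)
-171*(-1082 + L(1 + 5*5)*(-9)) = -171*(-1082 + ((1 + 5*5)*(-1 + 2*(1 + 5*5))/3)*(-9)) = -171*(-1082 + ((1 + 25)*(-1 + 2*(1 + 25))/3)*(-9)) = -171*(-1082 + ((1/3)*26*(-1 + 2*26))*(-9)) = -171*(-1082 + ((1/3)*26*(-1 + 52))*(-9)) = -171*(-1082 + ((1/3)*26*51)*(-9)) = -171*(-1082 + 442*(-9)) = -171*(-1082 - 3978) = -171*(-5060) = 865260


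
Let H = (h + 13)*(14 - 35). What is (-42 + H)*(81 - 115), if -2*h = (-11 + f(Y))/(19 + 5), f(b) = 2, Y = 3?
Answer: 86751/8 ≈ 10844.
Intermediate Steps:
h = 3/16 (h = -(-11 + 2)/(2*(19 + 5)) = -(-9)/(2*24) = -½*(-3/8) = 3/16 ≈ 0.18750)
H = -4431/16 (H = (3/16 + 13)*(14 - 35) = (211/16)*(-21) = -4431/16 ≈ -276.94)
(-42 + H)*(81 - 115) = (-42 - 4431/16)*(81 - 115) = -5103/16*(-34) = 86751/8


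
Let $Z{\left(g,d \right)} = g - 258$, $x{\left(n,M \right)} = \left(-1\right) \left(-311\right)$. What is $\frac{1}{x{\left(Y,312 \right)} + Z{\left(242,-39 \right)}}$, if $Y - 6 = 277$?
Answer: $\frac{1}{295} \approx 0.0033898$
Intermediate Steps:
$Y = 283$ ($Y = 6 + 277 = 283$)
$x{\left(n,M \right)} = 311$
$Z{\left(g,d \right)} = -258 + g$
$\frac{1}{x{\left(Y,312 \right)} + Z{\left(242,-39 \right)}} = \frac{1}{311 + \left(-258 + 242\right)} = \frac{1}{311 - 16} = \frac{1}{295}$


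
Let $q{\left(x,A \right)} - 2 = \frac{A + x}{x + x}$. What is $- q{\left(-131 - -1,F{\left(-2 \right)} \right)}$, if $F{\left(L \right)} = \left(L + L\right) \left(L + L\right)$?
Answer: $- \frac{317}{130} \approx -2.4385$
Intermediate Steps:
$F{\left(L \right)} = 4 L^{2}$ ($F{\left(L \right)} = 2 L 2 L = 4 L^{2}$)
$q{\left(x,A \right)} = 2 + \frac{A + x}{2 x}$ ($q{\left(x,A \right)} = 2 + \frac{A + x}{x + x} = 2 + \frac{A + x}{2 x}$)
$- q{\left(-131 - -1,F{\left(-2 \right)} \right)} = - \frac{4 \left(-2\right)^{2} + 5 \left(-131 - -1\right)}{2 \left(-131 - -1\right)} = - \frac{4 \cdot 4 + 5 \left(-131 + 1\right)}{2 \left(-131 + 1\right)} = - \frac{16 + 5 \left(-130\right)}{2 \left(-130\right)} = - \frac{\left(-1\right) \left(16 - 650\right)}{2 \cdot 130} = - \frac{\left(-1\right) \left(-634\right)}{2 \cdot 130} = \left(-1\right) \frac{317}{130} = - \frac{317}{130}$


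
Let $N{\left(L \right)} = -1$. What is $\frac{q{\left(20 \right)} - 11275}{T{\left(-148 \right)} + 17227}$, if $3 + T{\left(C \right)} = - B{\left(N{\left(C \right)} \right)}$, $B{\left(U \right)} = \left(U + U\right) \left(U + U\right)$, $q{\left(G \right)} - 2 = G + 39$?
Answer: $- \frac{267}{410} \approx -0.65122$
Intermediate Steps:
$q{\left(G \right)} = 41 + G$ ($q{\left(G \right)} = 2 + \left(G + 39\right) = 2 + \left(39 + G\right) = 41 + G$)
$B{\left(U \right)} = 4 U^{2}$ ($B{\left(U \right)} = 2 U 2 U = 4 U^{2}$)
$T{\left(C \right)} = -7$ ($T{\left(C \right)} = -3 - 4 \left(-1\right)^{2} = -3 - 4 \cdot 1 = -3 - 4 = -7$)
$\frac{q{\left(20 \right)} - 11275}{T{\left(-148 \right)} + 17227} = \frac{\left(41 + 20\right) - 11275}{-7 + 17227} = \frac{61 - 11275}{17220} = \left(-11214\right) \frac{1}{17220} = - \frac{267}{410}$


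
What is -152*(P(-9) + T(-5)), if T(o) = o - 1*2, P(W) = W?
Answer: 2432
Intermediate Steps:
T(o) = -2 + o (T(o) = o - 2 = -2 + o)
-152*(P(-9) + T(-5)) = -152*(-9 + (-2 - 5)) = -152*(-9 - 7) = -152*(-16) = 2432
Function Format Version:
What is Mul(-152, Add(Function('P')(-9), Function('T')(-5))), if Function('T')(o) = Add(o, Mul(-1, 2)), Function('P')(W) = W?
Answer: 2432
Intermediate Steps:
Function('T')(o) = Add(-2, o) (Function('T')(o) = Add(o, -2) = Add(-2, o))
Mul(-152, Add(Function('P')(-9), Function('T')(-5))) = Mul(-152, Add(-9, Add(-2, -5))) = Mul(-152, Add(-9, -7)) = Mul(-152, -16) = 2432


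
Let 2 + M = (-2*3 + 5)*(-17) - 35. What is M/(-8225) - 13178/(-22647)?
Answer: 21768398/37254315 ≈ 0.58432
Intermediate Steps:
M = -20 (M = -2 + ((-2*3 + 5)*(-17) - 35) = -2 + ((-6 + 5)*(-17) - 35) = -2 + (-1*(-17) - 35) = -2 + (17 - 35) = -2 - 18 = -20)
M/(-8225) - 13178/(-22647) = -20/(-8225) - 13178/(-22647) = -20*(-1/8225) - 13178*(-1/22647) = 4/1645 + 13178/22647 = 21768398/37254315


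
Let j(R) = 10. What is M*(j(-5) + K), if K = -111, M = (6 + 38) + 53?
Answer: -9797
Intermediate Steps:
M = 97 (M = 44 + 53 = 97)
M*(j(-5) + K) = 97*(10 - 111) = 97*(-101) = -9797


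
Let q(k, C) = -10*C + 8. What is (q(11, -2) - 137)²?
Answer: 11881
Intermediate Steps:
q(k, C) = 8 - 10*C
(q(11, -2) - 137)² = ((8 - 10*(-2)) - 137)² = ((8 + 20) - 137)² = (28 - 137)² = (-109)² = 11881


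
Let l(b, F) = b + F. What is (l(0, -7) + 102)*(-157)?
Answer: -14915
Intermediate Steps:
l(b, F) = F + b
(l(0, -7) + 102)*(-157) = ((-7 + 0) + 102)*(-157) = (-7 + 102)*(-157) = 95*(-157) = -14915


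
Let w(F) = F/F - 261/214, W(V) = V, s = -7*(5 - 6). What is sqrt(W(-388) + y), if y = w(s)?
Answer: 3*I*sqrt(1975434)/214 ≈ 19.703*I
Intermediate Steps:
s = 7 (s = -7*(-1) = 7)
w(F) = -47/214 (w(F) = 1 - 261*1/214 = 1 - 261/214 = -47/214)
y = -47/214 ≈ -0.21963
sqrt(W(-388) + y) = sqrt(-388 - 47/214) = sqrt(-83079/214) = 3*I*sqrt(1975434)/214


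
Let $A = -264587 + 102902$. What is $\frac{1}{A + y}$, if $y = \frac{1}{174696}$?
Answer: $- \frac{174696}{28245722759} \approx -6.1849 \cdot 10^{-6}$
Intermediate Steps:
$y = \frac{1}{174696} \approx 5.7242 \cdot 10^{-6}$
$A = -161685$
$\frac{1}{A + y} = \frac{1}{-161685 + \frac{1}{174696}} = \frac{1}{- \frac{28245722759}{174696}} = - \frac{174696}{28245722759}$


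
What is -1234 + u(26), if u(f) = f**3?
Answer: 16342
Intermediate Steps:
-1234 + u(26) = -1234 + 26**3 = -1234 + 17576 = 16342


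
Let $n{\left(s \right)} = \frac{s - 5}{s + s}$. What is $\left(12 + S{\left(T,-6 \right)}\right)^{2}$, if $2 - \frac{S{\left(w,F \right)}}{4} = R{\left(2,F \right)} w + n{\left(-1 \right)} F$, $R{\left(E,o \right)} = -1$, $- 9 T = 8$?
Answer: $\frac{633616}{81} \approx 7822.4$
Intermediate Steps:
$n{\left(s \right)} = \frac{-5 + s}{2 s}$
$T = - \frac{8}{9}$ ($T = \left(- \frac{1}{9}\right) 8 = - \frac{8}{9} \approx -0.88889$)
$S{\left(w,F \right)} = 8 - 12 F + 4 w$ ($S{\left(w,F \right)} = 8 - 4 \left(- w + \frac{-5 - 1}{2 \left(-1\right)} F\right) = 8 - 4 \left(- w + \frac{1}{2} \left(-1\right) \left(-6\right) F\right) = 8 - 4 \left(- w + 3 F\right) = 8 - \left(- 4 w + 12 F\right) = 8 - 12 F + 4 w$)
$\left(12 + S{\left(T,-6 \right)}\right)^{2} = \left(12 + \left(8 - -72 + 4 \left(- \frac{8}{9}\right)\right)\right)^{2} = \left(12 + \left(8 + 72 - \frac{32}{9}\right)\right)^{2} = \left(12 + \frac{688}{9}\right)^{2} = \left(\frac{796}{9}\right)^{2} = \frac{633616}{81}$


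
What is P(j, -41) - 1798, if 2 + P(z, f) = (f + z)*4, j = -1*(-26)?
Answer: -1860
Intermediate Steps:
j = 26
P(z, f) = -2 + 4*f + 4*z (P(z, f) = -2 + (f + z)*4 = -2 + (4*f + 4*z) = -2 + 4*f + 4*z)
P(j, -41) - 1798 = (-2 + 4*(-41) + 4*26) - 1798 = (-2 - 164 + 104) - 1798 = -62 - 1798 = -1860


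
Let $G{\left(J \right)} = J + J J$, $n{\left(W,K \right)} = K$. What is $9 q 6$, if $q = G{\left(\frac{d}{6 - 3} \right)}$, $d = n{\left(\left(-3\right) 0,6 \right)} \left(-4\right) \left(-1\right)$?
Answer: $3888$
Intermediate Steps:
$d = 24$ ($d = 6 \left(-4\right) \left(-1\right) = \left(-24\right) \left(-1\right) = 24$)
$G{\left(J \right)} = J + J^{2}$
$q = 72$ ($q = \frac{1}{6 - 3} \cdot 24 \left(1 + \frac{1}{6 - 3} \cdot 24\right) = \frac{1}{3} \cdot 24 \left(1 + \frac{1}{3} \cdot 24\right) = 8 \left(1 + 8\right) = 8 \cdot 9 = 72$)
$9 q 6 = 9 \cdot 72 \cdot 6 = 648 \cdot 6 = 3888$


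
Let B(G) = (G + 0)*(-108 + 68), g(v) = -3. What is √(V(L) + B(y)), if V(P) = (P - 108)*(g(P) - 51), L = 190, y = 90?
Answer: 6*I*√223 ≈ 89.599*I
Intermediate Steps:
B(G) = -40*G (B(G) = G*(-40) = -40*G)
V(P) = 5832 - 54*P (V(P) = (P - 108)*(-3 - 51) = (-108 + P)*(-54) = 5832 - 54*P)
√(V(L) + B(y)) = √((5832 - 54*190) - 40*90) = √((5832 - 10260) - 3600) = √(-4428 - 3600) = √(-8028) = 6*I*√223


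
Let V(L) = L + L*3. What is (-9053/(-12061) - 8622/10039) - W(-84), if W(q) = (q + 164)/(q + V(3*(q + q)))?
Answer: -127414337/1816205685 ≈ -0.070154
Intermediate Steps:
V(L) = 4*L (V(L) = L + 3*L = 4*L)
W(q) = (164 + q)/(25*q) (W(q) = (q + 164)/(q + 4*(3*(q + q))) = (164 + q)/(q + 4*(3*(2*q))) = (164 + q)/(q + 4*(6*q)) = (164 + q)/(q + 24*q) = (164 + q)/((25*q)) = (164 + q)*(1/(25*q)) = (164 + q)/(25*q))
(-9053/(-12061) - 8622/10039) - W(-84) = (-9053/(-12061) - 8622/10039) - (164 - 84)/(25*(-84)) = (-9053*(-1/12061) - 8622*1/10039) - (-1)*80/(25*84) = (9053/12061 - 8622/10039) - 1*(-4/105) = -13106875/121080379 + 4/105 = -127414337/1816205685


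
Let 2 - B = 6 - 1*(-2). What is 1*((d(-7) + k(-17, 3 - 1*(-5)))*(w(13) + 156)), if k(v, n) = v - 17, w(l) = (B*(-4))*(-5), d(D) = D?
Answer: -1476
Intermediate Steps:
B = -6 (B = 2 - (6 - 1*(-2)) = 2 - (6 + 2) = 2 - 1*8 = 2 - 8 = -6)
w(l) = -120 (w(l) = -6*(-4)*(-5) = 24*(-5) = -120)
k(v, n) = -17 + v
1*((d(-7) + k(-17, 3 - 1*(-5)))*(w(13) + 156)) = 1*((-7 + (-17 - 17))*(-120 + 156)) = 1*((-7 - 34)*36) = 1*(-41*36) = 1*(-1476) = -1476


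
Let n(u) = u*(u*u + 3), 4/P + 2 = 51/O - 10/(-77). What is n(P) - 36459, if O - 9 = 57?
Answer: -176267154955/4826809 ≈ -36518.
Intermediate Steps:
O = 66 (O = 9 + 57 = 66)
P = -616/169 (P = 4/(-2 + (51/66 - 10/(-77))) = 4/(-2 + (51*(1/66) - 10*(-1/77))) = 4/(-2 + (17/22 + 10/77)) = 4/(-2 + 139/154) = 4/(-169/154) = 4*(-154/169) = -616/169 ≈ -3.6450)
n(u) = u*(3 + u²) (n(u) = u*(u² + 3) = u*(3 + u²))
n(P) - 36459 = -616*(3 + (-616/169)²)/169 - 36459 = -616*(3 + 379456/28561)/169 - 36459 = -616/169*465139/28561 - 36459 = -286525624/4826809 - 36459 = -176267154955/4826809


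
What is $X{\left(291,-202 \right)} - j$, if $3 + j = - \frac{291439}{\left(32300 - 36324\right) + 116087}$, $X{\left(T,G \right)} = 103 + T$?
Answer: $\frac{44780450}{112063} \approx 399.6$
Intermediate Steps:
$j = - \frac{627628}{112063}$ ($j = -3 - \frac{291439}{\left(32300 - 36324\right) + 116087} = -3 - \frac{291439}{-4024 + 116087} = -3 - \frac{291439}{112063} = - \frac{627628}{112063} \approx -5.6007$)
$X{\left(291,-202 \right)} - j = \left(103 + 291\right) - - \frac{627628}{112063} = 394 + \frac{627628}{112063} = \frac{44780450}{112063}$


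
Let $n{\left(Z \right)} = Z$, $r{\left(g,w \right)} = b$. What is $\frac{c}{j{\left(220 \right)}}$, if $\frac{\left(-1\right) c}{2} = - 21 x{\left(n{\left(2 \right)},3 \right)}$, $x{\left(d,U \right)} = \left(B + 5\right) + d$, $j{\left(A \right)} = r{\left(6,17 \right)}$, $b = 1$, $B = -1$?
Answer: $252$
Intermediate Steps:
$r{\left(g,w \right)} = 1$
$j{\left(A \right)} = 1$
$x{\left(d,U \right)} = 4 + d$ ($x{\left(d,U \right)} = \left(-1 + 5\right) + d = 4 + d$)
$c = 252$ ($c = - 2 \left(- 21 \left(4 + 2\right)\right) = - 2 \left(\left(-21\right) 6\right) = \left(-2\right) \left(-126\right) = 252$)
$\frac{c}{j{\left(220 \right)}} = \frac{252}{1} = 252 \cdot 1 = 252$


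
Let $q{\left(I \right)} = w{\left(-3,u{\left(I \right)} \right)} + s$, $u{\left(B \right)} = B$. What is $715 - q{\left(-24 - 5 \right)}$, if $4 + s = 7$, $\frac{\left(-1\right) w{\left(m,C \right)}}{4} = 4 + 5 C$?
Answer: $148$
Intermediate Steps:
$w{\left(m,C \right)} = -16 - 20 C$ ($w{\left(m,C \right)} = - 4 \left(4 + 5 C\right) = -16 - 20 C$)
$s = 3$ ($s = -4 + 7 = 3$)
$q{\left(I \right)} = -13 - 20 I$ ($q{\left(I \right)} = \left(-16 - 20 I\right) + 3 = -13 - 20 I$)
$715 - q{\left(-24 - 5 \right)} = 715 - \left(-13 - 20 \left(-24 - 5\right)\right) = 715 - \left(-13 - -580\right) = 715 - \left(-13 + 580\right) = 715 - 567 = 148$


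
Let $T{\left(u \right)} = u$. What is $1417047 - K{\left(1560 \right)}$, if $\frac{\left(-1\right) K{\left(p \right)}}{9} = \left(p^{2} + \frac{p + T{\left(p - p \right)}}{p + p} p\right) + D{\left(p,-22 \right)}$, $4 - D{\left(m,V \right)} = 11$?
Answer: $23326404$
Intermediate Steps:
$D{\left(m,V \right)} = -7$ ($D{\left(m,V \right)} = 4 - 11 = -7$)
$K{\left(p \right)} = 63 - 9 p^{2} - \frac{9 p}{2}$ ($K{\left(p \right)} = - 9 \left(\left(p^{2} + \frac{p + \left(p - p\right)}{p + p} p\right) - 7\right) = - 9 \left(\left(p^{2} + \frac{p + 0}{2 p} p\right) - 7\right) = - 9 \left(\left(p^{2} + p \frac{1}{2 p} p\right) - 7\right) = - 9 \left(\left(p^{2} + \frac{p}{2}\right) - 7\right) = - 9 \left(-7 + p^{2} + \frac{p}{2}\right) = 63 - 9 p^{2} - \frac{9 p}{2}$)
$1417047 - K{\left(1560 \right)} = 1417047 - \left(63 - 9 \cdot 1560^{2} - 7020\right) = 1417047 - \left(63 - 21902400 - 7020\right) = 1417047 - -21909357 = 1417047 + 21909357 = 23326404$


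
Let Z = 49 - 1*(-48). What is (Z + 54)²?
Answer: 22801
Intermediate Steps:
Z = 97 (Z = 49 + 48 = 97)
(Z + 54)² = (97 + 54)² = 151² = 22801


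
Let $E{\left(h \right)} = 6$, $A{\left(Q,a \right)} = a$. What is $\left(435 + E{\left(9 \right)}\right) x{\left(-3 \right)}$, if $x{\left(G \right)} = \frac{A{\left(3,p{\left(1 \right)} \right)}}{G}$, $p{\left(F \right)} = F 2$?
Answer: $-294$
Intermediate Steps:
$p{\left(F \right)} = 2 F$
$x{\left(G \right)} = \frac{2}{G}$ ($x{\left(G \right)} = \frac{2 \cdot 1}{G} = \frac{2}{G}$)
$\left(435 + E{\left(9 \right)}\right) x{\left(-3 \right)} = \left(435 + 6\right) \frac{2}{-3} = 441 \cdot 2 \left(- \frac{1}{3}\right) = 441 \left(- \frac{2}{3}\right) = -294$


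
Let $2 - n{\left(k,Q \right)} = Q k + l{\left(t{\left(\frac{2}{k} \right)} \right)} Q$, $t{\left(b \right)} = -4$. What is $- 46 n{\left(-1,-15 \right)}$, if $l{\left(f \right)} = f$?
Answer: $3358$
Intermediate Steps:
$n{\left(k,Q \right)} = 2 + 4 Q - Q k$ ($n{\left(k,Q \right)} = 2 - \left(Q k - 4 Q\right) = 2 - \left(- 4 Q + Q k\right) = 2 + 4 Q - Q k$)
$- 46 n{\left(-1,-15 \right)} = - 46 \left(2 + 4 \left(-15\right) - \left(-15\right) \left(-1\right)\right) = - 46 \left(2 - 60 - 15\right) = \left(-46\right) \left(-73\right) = 3358$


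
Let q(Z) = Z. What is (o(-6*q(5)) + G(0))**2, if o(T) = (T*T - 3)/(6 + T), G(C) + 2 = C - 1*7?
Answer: 137641/64 ≈ 2150.6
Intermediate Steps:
G(C) = -9 + C (G(C) = -2 + (C - 1*7) = -2 + (C - 7) = -2 + (-7 + C) = -9 + C)
o(T) = (-3 + T**2)/(6 + T) (o(T) = (T**2 - 3)/(6 + T) = (-3 + T**2)/(6 + T))
(o(-6*q(5)) + G(0))**2 = ((-3 + (-6*5)**2)/(6 - 6*5) + (-9 + 0))**2 = ((-3 + (-30)**2)/(6 - 30) - 9)**2 = ((-3 + 900)/(-24) - 9)**2 = (-1/24*897 - 9)**2 = (-299/8 - 9)**2 = (-371/8)**2 = 137641/64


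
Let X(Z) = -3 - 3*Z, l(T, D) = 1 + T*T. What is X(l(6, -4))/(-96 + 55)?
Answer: 114/41 ≈ 2.7805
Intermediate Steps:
l(T, D) = 1 + T²
X(l(6, -4))/(-96 + 55) = (-3 - 3*(1 + 6²))/(-96 + 55) = (-3 - 3*(1 + 36))/(-41) = -(-3 - 3*37)/41 = -(-3 - 111)/41 = -1/41*(-114) = 114/41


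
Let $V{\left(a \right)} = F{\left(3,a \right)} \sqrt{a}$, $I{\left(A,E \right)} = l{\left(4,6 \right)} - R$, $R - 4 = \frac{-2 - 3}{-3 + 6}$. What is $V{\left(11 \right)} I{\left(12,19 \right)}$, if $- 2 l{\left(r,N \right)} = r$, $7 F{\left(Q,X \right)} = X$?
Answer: $- \frac{143 \sqrt{11}}{21} \approx -22.585$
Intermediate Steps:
$F{\left(Q,X \right)} = \frac{X}{7}$
$l{\left(r,N \right)} = - \frac{r}{2}$
$R = \frac{7}{3}$ ($R = 4 + \frac{-2 - 3}{-3 + 6} = 4 - \frac{5}{3} = \frac{7}{3} \approx 2.3333$)
$I{\left(A,E \right)} = - \frac{13}{3}$ ($I{\left(A,E \right)} = \left(- \frac{1}{2}\right) 4 - \frac{7}{3} = -2 - \frac{7}{3} = - \frac{13}{3}$)
$V{\left(a \right)} = \frac{a^{\frac{3}{2}}}{7}$ ($V{\left(a \right)} = \frac{a}{7} \sqrt{a} = \frac{a^{\frac{3}{2}}}{7}$)
$V{\left(11 \right)} I{\left(12,19 \right)} = \frac{11^{\frac{3}{2}}}{7} \left(- \frac{13}{3}\right) = \frac{11 \sqrt{11}}{7} \left(- \frac{13}{3}\right) = - \frac{143 \sqrt{11}}{21}$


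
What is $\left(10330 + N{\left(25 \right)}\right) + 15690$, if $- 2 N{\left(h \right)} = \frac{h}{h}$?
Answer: $\frac{52039}{2} \approx 26020.0$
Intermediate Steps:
$N{\left(h \right)} = - \frac{1}{2}$ ($N{\left(h \right)} = - \frac{h \frac{1}{h}}{2} = \left(- \frac{1}{2}\right) 1 = - \frac{1}{2}$)
$\left(10330 + N{\left(25 \right)}\right) + 15690 = \left(10330 - \frac{1}{2}\right) + 15690 = \frac{20659}{2} + 15690 = \frac{52039}{2}$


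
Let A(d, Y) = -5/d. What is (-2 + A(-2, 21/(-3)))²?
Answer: ¼ ≈ 0.25000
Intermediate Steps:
(-2 + A(-2, 21/(-3)))² = (-2 - 5/(-2))² = (-2 - 5*(-½))² = (-2 + 5/2)² = (½)² = ¼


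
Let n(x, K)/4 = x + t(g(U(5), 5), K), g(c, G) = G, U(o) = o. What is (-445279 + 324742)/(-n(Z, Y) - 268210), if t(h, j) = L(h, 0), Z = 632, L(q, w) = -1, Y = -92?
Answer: 120537/270734 ≈ 0.44522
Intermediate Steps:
t(h, j) = -1
n(x, K) = -4 + 4*x (n(x, K) = 4*(x - 1) = 4*(-1 + x) = -4 + 4*x)
(-445279 + 324742)/(-n(Z, Y) - 268210) = (-445279 + 324742)/(-(-4 + 4*632) - 268210) = -120537/(-(-4 + 2528) - 268210) = -120537/(-1*2524 - 268210) = -120537/(-2524 - 268210) = -120537/(-270734) = -120537*(-1/270734) = 120537/270734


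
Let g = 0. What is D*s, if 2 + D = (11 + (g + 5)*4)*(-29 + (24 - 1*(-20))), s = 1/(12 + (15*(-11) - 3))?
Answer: -463/156 ≈ -2.9679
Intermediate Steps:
s = -1/156 (s = 1/(12 + (-165 - 3)) = 1/(12 - 168) = 1/(-156) = -1/156 ≈ -0.0064103)
D = 463 (D = -2 + (11 + (0 + 5)*4)*(-29 + (24 - 1*(-20))) = -2 + (11 + 5*4)*(-29 + (24 + 20)) = -2 + (11 + 20)*(-29 + 44) = -2 + 31*15 = -2 + 465 = 463)
D*s = 463*(-1/156) = -463/156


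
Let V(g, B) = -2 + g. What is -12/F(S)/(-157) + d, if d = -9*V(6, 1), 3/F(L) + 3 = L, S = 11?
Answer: -5620/157 ≈ -35.796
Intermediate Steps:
F(L) = 3/(-3 + L)
d = -36 (d = -9*(-2 + 6) = -9*4 = -36)
-12/F(S)/(-157) + d = -12/(3/(-3 + 11))/(-157) - 36 = -12/(3/8)*(-1/157) - 36 = -12/(3*(1/8))*(-1/157) - 36 = -12/3/8*(-1/157) - 36 = -12*8/3*(-1/157) - 36 = -32*(-1/157) - 36 = 32/157 - 36 = -5620/157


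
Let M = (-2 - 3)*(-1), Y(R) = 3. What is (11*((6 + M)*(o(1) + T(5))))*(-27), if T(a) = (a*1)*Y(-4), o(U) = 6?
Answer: -68607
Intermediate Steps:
M = 5 (M = -5*(-1) = 5)
T(a) = 3*a (T(a) = (a*1)*3 = a*3 = 3*a)
(11*((6 + M)*(o(1) + T(5))))*(-27) = (11*((6 + 5)*(6 + 3*5)))*(-27) = (11*(11*(6 + 15)))*(-27) = (11*(11*21))*(-27) = (11*231)*(-27) = 2541*(-27) = -68607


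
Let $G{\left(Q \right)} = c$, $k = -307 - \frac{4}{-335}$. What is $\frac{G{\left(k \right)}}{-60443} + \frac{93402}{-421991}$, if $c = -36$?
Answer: $- \frac{5630305410}{25506402013} \approx -0.22074$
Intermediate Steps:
$k = - \frac{102841}{335}$ ($k = -307 - 4 \left(- \frac{1}{335}\right) = -307 - - \frac{4}{335} = -307 + \frac{4}{335} = - \frac{102841}{335} \approx -306.99$)
$G{\left(Q \right)} = -36$
$\frac{G{\left(k \right)}}{-60443} + \frac{93402}{-421991} = - \frac{36}{-60443} + \frac{93402}{-421991} = \left(-36\right) \left(- \frac{1}{60443}\right) + 93402 \left(- \frac{1}{421991}\right) = \frac{36}{60443} - \frac{93402}{421991} = - \frac{5630305410}{25506402013}$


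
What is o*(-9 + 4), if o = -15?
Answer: 75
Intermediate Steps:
o*(-9 + 4) = -15*(-9 + 4) = -15*(-5) = 75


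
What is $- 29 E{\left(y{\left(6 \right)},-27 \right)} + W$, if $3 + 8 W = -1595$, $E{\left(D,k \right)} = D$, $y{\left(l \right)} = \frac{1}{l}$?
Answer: $- \frac{2455}{12} \approx -204.58$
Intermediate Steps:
$W = - \frac{799}{4}$ ($W = - \frac{3}{8} + \frac{1}{8} \left(-1595\right) = - \frac{3}{8} - \frac{1595}{8} = - \frac{799}{4} \approx -199.75$)
$- 29 E{\left(y{\left(6 \right)},-27 \right)} + W = - \frac{29}{6} - \frac{799}{4} = - \frac{2455}{12}$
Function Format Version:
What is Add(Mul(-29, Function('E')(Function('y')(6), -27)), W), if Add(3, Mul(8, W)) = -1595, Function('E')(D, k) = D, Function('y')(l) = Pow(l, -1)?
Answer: Rational(-2455, 12) ≈ -204.58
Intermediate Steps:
W = Rational(-799, 4) (W = Add(Rational(-3, 8), Mul(Rational(1, 8), -1595)) = Add(Rational(-3, 8), Rational(-1595, 8)) = Rational(-799, 4) ≈ -199.75)
Add(Mul(-29, Function('E')(Function('y')(6), -27)), W) = Add(Mul(-29, Pow(6, -1)), Rational(-799, 4)) = Add(Mul(-29, Rational(1, 6)), Rational(-799, 4)) = Add(Rational(-29, 6), Rational(-799, 4)) = Rational(-2455, 12)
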